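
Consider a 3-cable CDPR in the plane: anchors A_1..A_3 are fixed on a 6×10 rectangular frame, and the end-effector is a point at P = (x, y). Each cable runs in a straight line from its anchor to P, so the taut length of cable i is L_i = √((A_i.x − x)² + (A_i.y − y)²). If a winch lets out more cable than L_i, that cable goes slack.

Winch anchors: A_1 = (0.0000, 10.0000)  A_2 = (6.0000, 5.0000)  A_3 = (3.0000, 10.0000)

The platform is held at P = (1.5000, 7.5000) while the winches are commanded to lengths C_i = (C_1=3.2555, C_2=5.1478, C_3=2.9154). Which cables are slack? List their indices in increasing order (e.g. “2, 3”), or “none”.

1

cable 1: L_1 = ‖A_1−P‖ = 2.9155;  C_1 = 3.2555 → slack
cable 2: L_2 = ‖A_2−P‖ = 5.1478;  C_2 = 5.1478 → taut
cable 3: L_3 = ‖A_3−P‖ = 2.9155;  C_3 = 2.9154 → taut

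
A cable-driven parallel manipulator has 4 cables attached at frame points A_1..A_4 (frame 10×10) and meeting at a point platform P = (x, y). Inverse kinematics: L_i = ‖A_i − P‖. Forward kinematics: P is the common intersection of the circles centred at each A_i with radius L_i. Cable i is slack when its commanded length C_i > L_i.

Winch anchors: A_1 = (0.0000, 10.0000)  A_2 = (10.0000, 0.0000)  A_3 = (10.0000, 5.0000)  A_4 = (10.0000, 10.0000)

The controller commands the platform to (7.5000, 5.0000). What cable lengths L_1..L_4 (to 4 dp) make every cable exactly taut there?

L_1 = √((0.0000−7.5000)² + (10.0000−5.0000)²) = 9.0139
L_2 = √((10.0000−7.5000)² + (0.0000−5.0000)²) = 5.5902
L_3 = √((10.0000−7.5000)² + (5.0000−5.0000)²) = 2.5000
L_4 = √((10.0000−7.5000)² + (10.0000−5.0000)²) = 5.5902

(9.0139, 5.5902, 2.5000, 5.5902)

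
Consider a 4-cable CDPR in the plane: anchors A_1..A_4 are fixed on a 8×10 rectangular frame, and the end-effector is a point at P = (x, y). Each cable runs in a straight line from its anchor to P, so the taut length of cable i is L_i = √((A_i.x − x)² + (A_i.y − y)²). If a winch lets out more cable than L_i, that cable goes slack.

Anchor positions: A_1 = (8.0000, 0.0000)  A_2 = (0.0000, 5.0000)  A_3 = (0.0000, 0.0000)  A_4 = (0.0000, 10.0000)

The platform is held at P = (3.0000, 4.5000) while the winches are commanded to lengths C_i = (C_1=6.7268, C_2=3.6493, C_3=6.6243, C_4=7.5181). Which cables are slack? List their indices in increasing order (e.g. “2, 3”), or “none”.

2, 3, 4

cable 1: L_1 = ‖A_1−P‖ = 6.7268;  C_1 = 6.7268 → taut
cable 2: L_2 = ‖A_2−P‖ = 3.0414;  C_2 = 3.6493 → slack
cable 3: L_3 = ‖A_3−P‖ = 5.4083;  C_3 = 6.6243 → slack
cable 4: L_4 = ‖A_4−P‖ = 6.2650;  C_4 = 7.5181 → slack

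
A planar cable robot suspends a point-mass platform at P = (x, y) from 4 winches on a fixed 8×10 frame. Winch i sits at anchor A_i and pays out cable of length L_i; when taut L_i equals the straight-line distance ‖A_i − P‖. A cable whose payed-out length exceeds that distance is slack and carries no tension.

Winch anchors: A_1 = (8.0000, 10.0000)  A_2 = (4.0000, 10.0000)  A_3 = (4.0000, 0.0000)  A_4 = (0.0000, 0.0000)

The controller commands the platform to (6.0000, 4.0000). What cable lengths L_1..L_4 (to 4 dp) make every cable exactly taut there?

(6.3246, 6.3246, 4.4721, 7.2111)

L_1 = √((8.0000−6.0000)² + (10.0000−4.0000)²) = 6.3246
L_2 = √((4.0000−6.0000)² + (10.0000−4.0000)²) = 6.3246
L_3 = √((4.0000−6.0000)² + (0.0000−4.0000)²) = 4.4721
L_4 = √((0.0000−6.0000)² + (0.0000−4.0000)²) = 7.2111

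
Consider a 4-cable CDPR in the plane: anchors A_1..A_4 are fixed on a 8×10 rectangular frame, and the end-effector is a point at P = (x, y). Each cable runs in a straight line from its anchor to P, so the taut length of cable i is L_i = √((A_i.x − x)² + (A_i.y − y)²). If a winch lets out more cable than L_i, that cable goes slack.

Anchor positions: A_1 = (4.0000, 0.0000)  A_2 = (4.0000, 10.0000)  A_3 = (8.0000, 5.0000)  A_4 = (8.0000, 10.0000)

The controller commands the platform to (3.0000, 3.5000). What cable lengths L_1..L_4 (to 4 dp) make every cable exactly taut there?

(3.6401, 6.5765, 5.2202, 8.2006)

L_1: Δ = A_1−P = (1.0000, -3.5000) → ‖Δ‖ = √13.2500 = 3.6401
L_2: Δ = A_2−P = (1.0000, 6.5000) → ‖Δ‖ = √43.2500 = 6.5765
L_3: Δ = A_3−P = (5.0000, 1.5000) → ‖Δ‖ = √27.2500 = 5.2202
L_4: Δ = A_4−P = (5.0000, 6.5000) → ‖Δ‖ = √67.2500 = 8.2006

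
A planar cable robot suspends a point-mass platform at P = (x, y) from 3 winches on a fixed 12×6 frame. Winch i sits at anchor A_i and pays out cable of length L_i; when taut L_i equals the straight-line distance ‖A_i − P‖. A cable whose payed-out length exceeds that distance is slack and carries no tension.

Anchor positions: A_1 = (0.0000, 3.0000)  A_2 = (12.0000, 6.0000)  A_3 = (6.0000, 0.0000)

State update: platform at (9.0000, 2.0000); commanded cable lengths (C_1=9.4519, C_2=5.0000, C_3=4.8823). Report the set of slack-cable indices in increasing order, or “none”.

1, 3

cable 1: √((-9.0000)²+(1.0000)²)=9.0554, C_1=9.4519: slack
cable 2: √((3.0000)²+(4.0000)²)=5.0000, C_2=5.0000: taut
cable 3: √((-3.0000)²+(-2.0000)²)=3.6056, C_3=4.8823: slack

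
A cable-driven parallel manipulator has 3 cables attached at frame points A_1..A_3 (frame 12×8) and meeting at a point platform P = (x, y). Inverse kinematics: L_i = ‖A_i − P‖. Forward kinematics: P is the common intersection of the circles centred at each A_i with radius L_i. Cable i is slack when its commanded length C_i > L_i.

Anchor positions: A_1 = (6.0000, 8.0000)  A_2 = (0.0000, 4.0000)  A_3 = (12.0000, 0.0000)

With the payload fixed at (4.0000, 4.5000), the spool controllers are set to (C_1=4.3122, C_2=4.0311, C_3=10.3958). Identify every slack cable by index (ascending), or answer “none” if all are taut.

i=1: geometric 4.0311 vs commanded 4.3122 ⇒ slack
i=2: geometric 4.0311 vs commanded 4.0311 ⇒ taut
i=3: geometric 9.1788 vs commanded 10.3958 ⇒ slack

1, 3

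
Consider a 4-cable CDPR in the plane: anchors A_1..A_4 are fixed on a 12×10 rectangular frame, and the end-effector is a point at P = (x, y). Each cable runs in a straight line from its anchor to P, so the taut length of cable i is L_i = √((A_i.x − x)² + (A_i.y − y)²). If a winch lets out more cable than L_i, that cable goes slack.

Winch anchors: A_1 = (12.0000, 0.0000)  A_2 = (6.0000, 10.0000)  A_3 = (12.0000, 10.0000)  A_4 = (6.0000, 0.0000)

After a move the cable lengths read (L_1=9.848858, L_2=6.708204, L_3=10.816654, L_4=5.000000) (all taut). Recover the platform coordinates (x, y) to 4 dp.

each cable: (A_i−P)·(A_i−P) = L_i²; let c_i = ‖A_i‖²−L_i²
c_1 = 144.0000+0.0000−97.0000 = 47.0000
row 1: 12.0000x − 20.0000y = -44.0000  (c_2=91.0000)
row 2: 0.0000x − 20.0000y = -80.0000  (c_3=127.0000)
row 3: 12.0000x + 0.0000y = 36.0000  (c_4=11.0000)
Cramer on rows 1–2 → x = 3.0000, y = 4.0000
check cable 4: ‖A_4−P‖² = 25.0000 ≈ L_4² = 25.0000 ✓

(3.0000, 4.0000)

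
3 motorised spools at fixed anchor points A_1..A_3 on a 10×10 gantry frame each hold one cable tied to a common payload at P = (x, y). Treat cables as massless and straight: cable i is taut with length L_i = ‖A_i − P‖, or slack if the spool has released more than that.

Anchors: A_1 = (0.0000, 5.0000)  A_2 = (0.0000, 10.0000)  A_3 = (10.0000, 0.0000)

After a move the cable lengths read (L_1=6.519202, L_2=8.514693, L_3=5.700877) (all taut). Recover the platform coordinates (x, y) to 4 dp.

circle eqns → linear via eq_j − eq_1; set c_j = A_j·A_j − L_j²
c_1 = 0.0000+25.0000−42.5000 = -17.5000
0.0000·x − 10.0000·y = c_1−c_2 = -45.0000
-20.0000·x + 10.0000·y = c_1−c_3 = -85.0000
solve first two rows → x=6.5000, y=4.5000

(6.5000, 4.5000)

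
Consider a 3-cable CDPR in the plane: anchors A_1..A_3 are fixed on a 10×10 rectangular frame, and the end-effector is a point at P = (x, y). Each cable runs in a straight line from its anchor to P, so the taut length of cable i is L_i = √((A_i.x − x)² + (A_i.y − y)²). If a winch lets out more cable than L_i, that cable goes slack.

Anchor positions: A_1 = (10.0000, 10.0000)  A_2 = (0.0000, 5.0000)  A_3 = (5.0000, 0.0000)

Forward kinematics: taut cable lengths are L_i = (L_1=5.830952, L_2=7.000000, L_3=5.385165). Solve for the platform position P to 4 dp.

(7.0000, 5.0000)

expand ‖A_i−P‖²=L_i² and subtract eq 1 (c_i ≔ ‖A_i‖²−L_i²)
c_1 = 100.0000+100.0000−34.0000 = 166.0000
eq1−eq2 → [20.0000  10.0000]·P = 190.0000
eq1−eq3 → [10.0000  20.0000]·P = 170.0000
2×2 solve → P = (7.0000, 5.0000)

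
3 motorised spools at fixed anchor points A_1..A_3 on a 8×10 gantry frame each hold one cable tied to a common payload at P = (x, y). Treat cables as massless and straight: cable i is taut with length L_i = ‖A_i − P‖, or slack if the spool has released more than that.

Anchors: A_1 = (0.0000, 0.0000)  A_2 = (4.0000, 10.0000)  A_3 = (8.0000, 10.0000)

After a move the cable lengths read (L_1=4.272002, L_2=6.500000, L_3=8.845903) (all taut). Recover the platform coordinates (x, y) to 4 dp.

expand ‖A_i−P‖²=L_i² and subtract eq 1 (q_i ≔ ‖A_i‖²−L_i²)
q_1 = 0.0000+0.0000−18.2500 = -18.2500
eq1−eq2 → [-8.0000  -20.0000]·P = -92.0000
eq1−eq3 → [-16.0000  -20.0000]·P = -104.0000
2×2 solve → P = (1.5000, 4.0000)

(1.5000, 4.0000)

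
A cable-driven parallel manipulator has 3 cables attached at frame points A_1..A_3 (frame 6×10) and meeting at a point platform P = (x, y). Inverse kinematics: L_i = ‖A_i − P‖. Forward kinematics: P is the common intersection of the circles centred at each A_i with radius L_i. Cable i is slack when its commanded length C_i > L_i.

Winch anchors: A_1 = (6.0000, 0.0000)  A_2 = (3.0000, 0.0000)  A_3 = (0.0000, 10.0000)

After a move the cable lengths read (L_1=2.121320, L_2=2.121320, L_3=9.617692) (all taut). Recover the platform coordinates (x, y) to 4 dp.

(4.5000, 1.5000)

expand ‖A_i−P‖²=L_i² and subtract eq 1 (k_i ≔ ‖A_i‖²−L_i²)
k_1 = 36.0000+0.0000−4.5000 = 31.5000
eq1−eq2 → [6.0000  0.0000]·P = 27.0000
eq1−eq3 → [12.0000  -20.0000]·P = 24.0000
2×2 solve → P = (4.5000, 1.5000)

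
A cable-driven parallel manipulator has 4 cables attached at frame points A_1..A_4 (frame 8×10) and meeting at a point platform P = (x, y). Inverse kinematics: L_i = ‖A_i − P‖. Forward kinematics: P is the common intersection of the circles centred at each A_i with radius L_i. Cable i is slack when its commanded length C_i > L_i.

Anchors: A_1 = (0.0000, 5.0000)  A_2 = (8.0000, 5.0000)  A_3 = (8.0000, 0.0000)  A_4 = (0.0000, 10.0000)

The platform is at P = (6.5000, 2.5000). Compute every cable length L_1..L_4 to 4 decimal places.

L_1: Δ = A_1−P = (-6.5000, 2.5000) → ‖Δ‖ = √48.5000 = 6.9642
L_2: Δ = A_2−P = (1.5000, 2.5000) → ‖Δ‖ = √8.5000 = 2.9155
L_3: Δ = A_3−P = (1.5000, -2.5000) → ‖Δ‖ = √8.5000 = 2.9155
L_4: Δ = A_4−P = (-6.5000, 7.5000) → ‖Δ‖ = √98.5000 = 9.9247

(6.9642, 2.9155, 2.9155, 9.9247)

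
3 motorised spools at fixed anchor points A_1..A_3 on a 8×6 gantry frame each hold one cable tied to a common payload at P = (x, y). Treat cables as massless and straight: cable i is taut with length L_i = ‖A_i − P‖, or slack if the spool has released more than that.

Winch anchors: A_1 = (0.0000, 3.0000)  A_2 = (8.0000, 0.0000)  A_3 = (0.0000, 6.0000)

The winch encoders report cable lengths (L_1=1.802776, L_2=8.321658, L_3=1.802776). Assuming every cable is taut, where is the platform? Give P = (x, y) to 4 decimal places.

(1.0000, 4.5000)

expand ‖A_i−P‖²=L_i² and subtract eq 1 (q_i ≔ ‖A_i‖²−L_i²)
q_1 = 0.0000+9.0000−3.2500 = 5.7500
eq1−eq2 → [-16.0000  6.0000]·P = 11.0000
eq1−eq3 → [0.0000  -6.0000]·P = -27.0000
2×2 solve → P = (1.0000, 4.5000)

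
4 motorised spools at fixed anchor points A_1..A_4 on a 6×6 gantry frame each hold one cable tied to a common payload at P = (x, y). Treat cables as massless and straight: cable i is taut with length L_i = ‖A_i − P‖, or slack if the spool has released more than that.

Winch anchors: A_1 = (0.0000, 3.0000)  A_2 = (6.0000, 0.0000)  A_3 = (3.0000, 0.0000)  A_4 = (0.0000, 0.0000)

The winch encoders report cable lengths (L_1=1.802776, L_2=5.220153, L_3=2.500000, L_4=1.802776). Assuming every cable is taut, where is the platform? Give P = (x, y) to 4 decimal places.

expand ‖A_i−P‖²=L_i² and subtract eq 1 (k_i ≔ ‖A_i‖²−L_i²)
k_1 = 0.0000+9.0000−3.2500 = 5.7500
eq1−eq2 → [-12.0000  6.0000]·P = -3.0000
eq1−eq3 → [-6.0000  6.0000]·P = 3.0000
eq1−eq4 → [0.0000  6.0000]·P = 9.0000
2×2 solve → P = (1.0000, 1.5000)
check cable 4: ‖A_4−P‖² = 3.2500 ≈ L_4² = 3.2500 ✓

(1.0000, 1.5000)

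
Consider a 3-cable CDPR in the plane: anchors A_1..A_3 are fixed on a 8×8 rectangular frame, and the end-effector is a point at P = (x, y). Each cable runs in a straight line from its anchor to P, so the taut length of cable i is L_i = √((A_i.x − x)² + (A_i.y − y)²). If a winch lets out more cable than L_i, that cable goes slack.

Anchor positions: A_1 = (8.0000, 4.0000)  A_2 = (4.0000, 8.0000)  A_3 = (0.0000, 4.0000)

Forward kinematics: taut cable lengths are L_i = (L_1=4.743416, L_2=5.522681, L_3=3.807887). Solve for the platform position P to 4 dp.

(3.5000, 2.5000)

each cable: (A_i−P)·(A_i−P) = L_i²; let q_i = ‖A_i‖²−L_i²
q_1 = 64.0000+16.0000−22.5000 = 57.5000
row 1: 8.0000x − 8.0000y = 8.0000  (q_2=49.5000)
row 2: 16.0000x + 0.0000y = 56.0000  (q_3=1.5000)
Cramer on rows 1–2 → x = 3.5000, y = 2.5000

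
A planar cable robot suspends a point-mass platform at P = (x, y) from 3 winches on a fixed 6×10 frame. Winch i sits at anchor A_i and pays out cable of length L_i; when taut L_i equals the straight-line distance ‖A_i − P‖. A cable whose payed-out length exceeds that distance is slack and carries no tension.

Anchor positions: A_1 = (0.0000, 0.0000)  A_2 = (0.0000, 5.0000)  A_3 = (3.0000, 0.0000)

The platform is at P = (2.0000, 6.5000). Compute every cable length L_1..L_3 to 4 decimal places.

(6.8007, 2.5000, 6.5765)

cable 1: Δx=-2.0000, Δy=-6.5000; L_1 = √(Δx²+Δy²) = 6.8007
cable 2: Δx=-2.0000, Δy=-1.5000; L_2 = √(Δx²+Δy²) = 2.5000
cable 3: Δx=1.0000, Δy=-6.5000; L_3 = √(Δx²+Δy²) = 6.5765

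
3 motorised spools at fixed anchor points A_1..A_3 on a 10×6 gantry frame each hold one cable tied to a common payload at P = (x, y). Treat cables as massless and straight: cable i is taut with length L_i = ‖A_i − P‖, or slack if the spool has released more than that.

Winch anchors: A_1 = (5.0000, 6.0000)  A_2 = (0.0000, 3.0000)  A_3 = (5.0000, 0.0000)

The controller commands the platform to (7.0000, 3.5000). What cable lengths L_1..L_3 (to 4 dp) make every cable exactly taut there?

L_1: Δ = A_1−P = (-2.0000, 2.5000) → ‖Δ‖ = √10.2500 = 3.2016
L_2: Δ = A_2−P = (-7.0000, -0.5000) → ‖Δ‖ = √49.2500 = 7.0178
L_3: Δ = A_3−P = (-2.0000, -3.5000) → ‖Δ‖ = √16.2500 = 4.0311

(3.2016, 7.0178, 4.0311)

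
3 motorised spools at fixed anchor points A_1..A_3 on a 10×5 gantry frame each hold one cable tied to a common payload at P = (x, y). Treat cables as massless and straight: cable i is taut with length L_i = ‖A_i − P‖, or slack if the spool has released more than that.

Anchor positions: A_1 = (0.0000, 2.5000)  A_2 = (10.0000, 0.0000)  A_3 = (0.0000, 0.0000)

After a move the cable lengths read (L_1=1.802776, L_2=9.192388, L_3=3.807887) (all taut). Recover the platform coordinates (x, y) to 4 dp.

each cable: (A_i−P)·(A_i−P) = L_i²; let c_i = ‖A_i‖²−L_i²
c_1 = 0.0000+6.2500−3.2500 = 3.0000
row 1: -20.0000x + 5.0000y = -12.5000  (c_2=15.5000)
row 2: 0.0000x + 5.0000y = 17.5000  (c_3=-14.5000)
Cramer on rows 1–2 → x = 1.5000, y = 3.5000

(1.5000, 3.5000)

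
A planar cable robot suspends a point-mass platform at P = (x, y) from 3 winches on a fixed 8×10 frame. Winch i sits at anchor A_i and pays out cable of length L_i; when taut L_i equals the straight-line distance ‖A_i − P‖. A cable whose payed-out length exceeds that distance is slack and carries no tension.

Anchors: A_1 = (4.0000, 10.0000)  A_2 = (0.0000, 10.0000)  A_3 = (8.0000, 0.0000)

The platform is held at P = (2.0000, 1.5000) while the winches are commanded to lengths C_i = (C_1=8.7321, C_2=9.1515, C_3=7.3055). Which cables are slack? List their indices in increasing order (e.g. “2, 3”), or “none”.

2, 3

cable 1: √((2.0000)²+(8.5000)²)=8.7321, C_1=8.7321: taut
cable 2: √((-2.0000)²+(8.5000)²)=8.7321, C_2=9.1515: slack
cable 3: √((6.0000)²+(-1.5000)²)=6.1847, C_3=7.3055: slack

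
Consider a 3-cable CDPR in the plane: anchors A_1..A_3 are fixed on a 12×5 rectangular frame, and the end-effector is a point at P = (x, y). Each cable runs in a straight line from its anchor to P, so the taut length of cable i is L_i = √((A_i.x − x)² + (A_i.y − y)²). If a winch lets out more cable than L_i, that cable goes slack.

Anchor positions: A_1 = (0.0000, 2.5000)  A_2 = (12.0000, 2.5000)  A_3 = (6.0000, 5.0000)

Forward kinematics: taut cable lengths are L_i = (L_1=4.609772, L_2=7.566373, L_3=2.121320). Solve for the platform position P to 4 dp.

(4.5000, 3.5000)

circle eqns → linear via eq_j − eq_1; set k_j = A_j·A_j − L_j²
k_1 = 0.0000+6.2500−21.2500 = -15.0000
-24.0000·x + 0.0000·y = k_1−k_2 = -108.0000
-12.0000·x − 5.0000·y = k_1−k_3 = -71.5000
solve first two rows → x=4.5000, y=3.5000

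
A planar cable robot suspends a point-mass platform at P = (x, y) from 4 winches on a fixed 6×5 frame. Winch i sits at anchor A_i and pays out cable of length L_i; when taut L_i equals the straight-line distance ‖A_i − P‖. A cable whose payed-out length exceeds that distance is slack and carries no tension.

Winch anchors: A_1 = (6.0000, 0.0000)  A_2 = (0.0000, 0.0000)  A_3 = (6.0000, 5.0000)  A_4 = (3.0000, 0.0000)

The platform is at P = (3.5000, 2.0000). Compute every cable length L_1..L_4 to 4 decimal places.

(3.2016, 4.0311, 3.9051, 2.0616)

cable 1: Δx=2.5000, Δy=-2.0000; L_1 = √(Δx²+Δy²) = 3.2016
cable 2: Δx=-3.5000, Δy=-2.0000; L_2 = √(Δx²+Δy²) = 4.0311
cable 3: Δx=2.5000, Δy=3.0000; L_3 = √(Δx²+Δy²) = 3.9051
cable 4: Δx=-0.5000, Δy=-2.0000; L_4 = √(Δx²+Δy²) = 2.0616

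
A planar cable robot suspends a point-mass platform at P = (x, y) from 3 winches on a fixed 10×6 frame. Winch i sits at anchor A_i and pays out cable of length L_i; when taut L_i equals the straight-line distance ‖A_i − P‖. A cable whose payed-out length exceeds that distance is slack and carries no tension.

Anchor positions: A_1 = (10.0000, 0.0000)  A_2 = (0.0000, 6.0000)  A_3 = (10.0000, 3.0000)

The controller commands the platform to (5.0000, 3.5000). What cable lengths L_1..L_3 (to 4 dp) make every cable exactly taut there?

(6.1033, 5.5902, 5.0249)

L_1 = √((10.0000−5.0000)² + (0.0000−3.5000)²) = 6.1033
L_2 = √((0.0000−5.0000)² + (6.0000−3.5000)²) = 5.5902
L_3 = √((10.0000−5.0000)² + (3.0000−3.5000)²) = 5.0249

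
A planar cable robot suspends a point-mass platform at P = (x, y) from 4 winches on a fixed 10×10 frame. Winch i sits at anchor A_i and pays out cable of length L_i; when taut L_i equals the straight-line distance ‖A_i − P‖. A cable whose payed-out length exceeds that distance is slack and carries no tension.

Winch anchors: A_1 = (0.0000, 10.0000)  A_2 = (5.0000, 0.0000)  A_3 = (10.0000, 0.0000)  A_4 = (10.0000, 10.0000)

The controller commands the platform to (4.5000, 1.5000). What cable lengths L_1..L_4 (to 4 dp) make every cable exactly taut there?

cable 1: Δx=-4.5000, Δy=8.5000; L_1 = √(Δx²+Δy²) = 9.6177
cable 2: Δx=0.5000, Δy=-1.5000; L_2 = √(Δx²+Δy²) = 1.5811
cable 3: Δx=5.5000, Δy=-1.5000; L_3 = √(Δx²+Δy²) = 5.7009
cable 4: Δx=5.5000, Δy=8.5000; L_4 = √(Δx²+Δy²) = 10.1242

(9.6177, 1.5811, 5.7009, 10.1242)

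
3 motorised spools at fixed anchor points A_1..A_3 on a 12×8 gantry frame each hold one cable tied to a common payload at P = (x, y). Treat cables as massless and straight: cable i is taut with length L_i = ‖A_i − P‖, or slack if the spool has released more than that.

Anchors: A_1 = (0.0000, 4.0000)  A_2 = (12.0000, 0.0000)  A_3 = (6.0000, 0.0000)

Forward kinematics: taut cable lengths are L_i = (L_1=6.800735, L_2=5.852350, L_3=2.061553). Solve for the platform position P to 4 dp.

circle eqns → linear via eq_j − eq_1; set c_j = A_j·A_j − L_j²
c_1 = 0.0000+16.0000−46.2500 = -30.2500
-24.0000·x + 8.0000·y = c_1−c_2 = -140.0000
-12.0000·x + 8.0000·y = c_1−c_3 = -62.0000
solve first two rows → x=6.5000, y=2.0000

(6.5000, 2.0000)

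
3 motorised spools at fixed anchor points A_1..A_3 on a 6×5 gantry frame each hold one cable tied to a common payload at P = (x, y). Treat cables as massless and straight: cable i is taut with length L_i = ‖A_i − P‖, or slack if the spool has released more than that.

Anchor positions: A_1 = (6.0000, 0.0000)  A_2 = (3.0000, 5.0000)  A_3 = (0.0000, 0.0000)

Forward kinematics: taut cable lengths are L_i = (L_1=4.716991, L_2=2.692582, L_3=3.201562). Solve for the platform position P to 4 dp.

expand ‖A_i−P‖²=L_i² and subtract eq 1 (k_i ≔ ‖A_i‖²−L_i²)
k_1 = 36.0000+0.0000−22.2500 = 13.7500
eq1−eq2 → [6.0000  -10.0000]·P = -13.0000
eq1−eq3 → [12.0000  0.0000]·P = 24.0000
2×2 solve → P = (2.0000, 2.5000)

(2.0000, 2.5000)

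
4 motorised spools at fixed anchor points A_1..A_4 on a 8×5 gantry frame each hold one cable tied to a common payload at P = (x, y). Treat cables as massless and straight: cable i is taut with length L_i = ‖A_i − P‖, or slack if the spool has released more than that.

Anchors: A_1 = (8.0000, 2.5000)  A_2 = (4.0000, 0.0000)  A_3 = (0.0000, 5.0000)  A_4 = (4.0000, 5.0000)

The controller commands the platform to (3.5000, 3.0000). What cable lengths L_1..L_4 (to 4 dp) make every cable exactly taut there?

(4.5277, 3.0414, 4.0311, 2.0616)

L_1 = √((8.0000−3.5000)² + (2.5000−3.0000)²) = 4.5277
L_2 = √((4.0000−3.5000)² + (0.0000−3.0000)²) = 3.0414
L_3 = √((0.0000−3.5000)² + (5.0000−3.0000)²) = 4.0311
L_4 = √((4.0000−3.5000)² + (5.0000−3.0000)²) = 2.0616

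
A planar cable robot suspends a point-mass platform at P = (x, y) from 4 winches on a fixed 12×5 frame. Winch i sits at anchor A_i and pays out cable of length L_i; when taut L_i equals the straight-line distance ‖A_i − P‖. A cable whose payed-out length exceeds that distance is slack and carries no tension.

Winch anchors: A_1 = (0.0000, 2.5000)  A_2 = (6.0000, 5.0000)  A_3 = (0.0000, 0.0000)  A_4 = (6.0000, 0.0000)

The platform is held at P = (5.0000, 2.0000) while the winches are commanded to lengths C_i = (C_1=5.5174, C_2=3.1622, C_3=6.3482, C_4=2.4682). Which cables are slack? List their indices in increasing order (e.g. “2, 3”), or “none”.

1, 3, 4

cable 1: √((-5.0000)²+(0.5000)²)=5.0249, C_1=5.5174: slack
cable 2: √((1.0000)²+(3.0000)²)=3.1623, C_2=3.1622: taut
cable 3: √((-5.0000)²+(-2.0000)²)=5.3852, C_3=6.3482: slack
cable 4: √((1.0000)²+(-2.0000)²)=2.2361, C_4=2.4682: slack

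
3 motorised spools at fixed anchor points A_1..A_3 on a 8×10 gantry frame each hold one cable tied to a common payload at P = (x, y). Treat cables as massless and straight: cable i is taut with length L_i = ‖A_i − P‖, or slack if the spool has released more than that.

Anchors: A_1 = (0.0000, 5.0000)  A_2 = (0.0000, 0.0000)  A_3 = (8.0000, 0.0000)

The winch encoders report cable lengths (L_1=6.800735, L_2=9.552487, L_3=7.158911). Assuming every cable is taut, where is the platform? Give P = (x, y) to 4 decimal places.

each cable: (A_i−P)·(A_i−P) = L_i²; let q_i = ‖A_i‖²−L_i²
q_1 = 0.0000+25.0000−46.2500 = -21.2500
row 1: 0.0000x + 10.0000y = 70.0000  (q_2=-91.2500)
row 2: -16.0000x + 10.0000y = -34.0000  (q_3=12.7500)
Cramer on rows 1–2 → x = 6.5000, y = 7.0000

(6.5000, 7.0000)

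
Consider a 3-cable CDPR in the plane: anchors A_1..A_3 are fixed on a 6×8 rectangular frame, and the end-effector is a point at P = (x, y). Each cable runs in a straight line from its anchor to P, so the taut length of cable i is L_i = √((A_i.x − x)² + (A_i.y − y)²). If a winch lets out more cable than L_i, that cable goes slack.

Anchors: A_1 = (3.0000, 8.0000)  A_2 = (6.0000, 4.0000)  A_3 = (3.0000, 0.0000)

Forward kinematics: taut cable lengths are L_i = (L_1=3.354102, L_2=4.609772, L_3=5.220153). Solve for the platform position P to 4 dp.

(1.5000, 5.0000)

each cable: (A_i−P)·(A_i−P) = L_i²; let q_i = ‖A_i‖²−L_i²
q_1 = 9.0000+64.0000−11.2500 = 61.7500
row 1: -6.0000x + 8.0000y = 31.0000  (q_2=30.7500)
row 2: 0.0000x + 16.0000y = 80.0000  (q_3=-18.2500)
Cramer on rows 1–2 → x = 1.5000, y = 5.0000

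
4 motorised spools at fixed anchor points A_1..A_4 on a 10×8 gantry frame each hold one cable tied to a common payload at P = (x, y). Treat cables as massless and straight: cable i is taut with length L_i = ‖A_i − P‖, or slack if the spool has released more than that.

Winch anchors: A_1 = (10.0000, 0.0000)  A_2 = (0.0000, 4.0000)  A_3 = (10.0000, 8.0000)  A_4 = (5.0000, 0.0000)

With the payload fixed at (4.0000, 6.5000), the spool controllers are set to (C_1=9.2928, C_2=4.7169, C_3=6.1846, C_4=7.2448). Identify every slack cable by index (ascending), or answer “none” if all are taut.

i=1: geometric 8.8459 vs commanded 9.2928 ⇒ slack
i=2: geometric 4.7170 vs commanded 4.7169 ⇒ taut
i=3: geometric 6.1847 vs commanded 6.1846 ⇒ taut
i=4: geometric 6.5765 vs commanded 7.2448 ⇒ slack

1, 4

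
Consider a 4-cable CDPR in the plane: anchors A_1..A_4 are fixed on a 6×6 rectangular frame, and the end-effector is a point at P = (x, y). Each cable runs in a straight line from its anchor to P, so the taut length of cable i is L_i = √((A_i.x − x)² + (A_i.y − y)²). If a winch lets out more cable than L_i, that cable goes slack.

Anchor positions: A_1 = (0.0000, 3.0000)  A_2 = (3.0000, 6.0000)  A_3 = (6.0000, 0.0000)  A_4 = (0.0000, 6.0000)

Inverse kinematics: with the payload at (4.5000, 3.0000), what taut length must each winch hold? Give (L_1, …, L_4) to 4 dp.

L_1: Δ = A_1−P = (-4.5000, 0.0000) → ‖Δ‖ = √20.2500 = 4.5000
L_2: Δ = A_2−P = (-1.5000, 3.0000) → ‖Δ‖ = √11.2500 = 3.3541
L_3: Δ = A_3−P = (1.5000, -3.0000) → ‖Δ‖ = √11.2500 = 3.3541
L_4: Δ = A_4−P = (-4.5000, 3.0000) → ‖Δ‖ = √29.2500 = 5.4083

(4.5000, 3.3541, 3.3541, 5.4083)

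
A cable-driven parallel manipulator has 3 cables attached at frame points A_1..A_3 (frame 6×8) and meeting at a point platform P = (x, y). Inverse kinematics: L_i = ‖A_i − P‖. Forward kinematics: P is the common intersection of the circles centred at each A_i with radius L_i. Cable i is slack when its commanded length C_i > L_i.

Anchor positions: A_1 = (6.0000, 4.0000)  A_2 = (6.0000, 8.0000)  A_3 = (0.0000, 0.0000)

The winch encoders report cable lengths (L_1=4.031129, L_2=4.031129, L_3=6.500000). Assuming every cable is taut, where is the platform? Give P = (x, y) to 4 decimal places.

expand ‖A_i−P‖²=L_i² and subtract eq 1 (c_i ≔ ‖A_i‖²−L_i²)
c_1 = 36.0000+16.0000−16.2500 = 35.7500
eq1−eq2 → [0.0000  -8.0000]·P = -48.0000
eq1−eq3 → [12.0000  8.0000]·P = 78.0000
2×2 solve → P = (2.5000, 6.0000)

(2.5000, 6.0000)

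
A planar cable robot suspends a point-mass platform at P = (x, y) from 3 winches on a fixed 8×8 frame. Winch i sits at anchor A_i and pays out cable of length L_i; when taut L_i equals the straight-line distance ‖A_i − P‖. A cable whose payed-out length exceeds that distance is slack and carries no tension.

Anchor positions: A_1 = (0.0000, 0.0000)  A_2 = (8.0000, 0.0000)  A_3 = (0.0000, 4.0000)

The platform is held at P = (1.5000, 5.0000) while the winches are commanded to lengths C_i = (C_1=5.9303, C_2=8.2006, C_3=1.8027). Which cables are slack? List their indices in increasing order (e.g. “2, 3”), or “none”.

cable 1: √((-1.5000)²+(-5.0000)²)=5.2202, C_1=5.9303: slack
cable 2: √((6.5000)²+(-5.0000)²)=8.2006, C_2=8.2006: taut
cable 3: √((-1.5000)²+(-1.0000)²)=1.8028, C_3=1.8027: taut

1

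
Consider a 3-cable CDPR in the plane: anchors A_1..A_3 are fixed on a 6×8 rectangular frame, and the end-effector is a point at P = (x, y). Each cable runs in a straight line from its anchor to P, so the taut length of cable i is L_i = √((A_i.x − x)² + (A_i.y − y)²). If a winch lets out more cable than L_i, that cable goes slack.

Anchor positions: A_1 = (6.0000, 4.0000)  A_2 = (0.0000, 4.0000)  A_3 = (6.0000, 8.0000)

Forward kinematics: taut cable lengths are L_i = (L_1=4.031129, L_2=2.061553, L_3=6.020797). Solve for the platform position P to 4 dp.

each cable: (A_i−P)·(A_i−P) = L_i²; let c_i = ‖A_i‖²−L_i²
c_1 = 36.0000+16.0000−16.2500 = 35.7500
row 1: 12.0000x + 0.0000y = 24.0000  (c_2=11.7500)
row 2: 0.0000x − 8.0000y = -28.0000  (c_3=63.7500)
Cramer on rows 1–2 → x = 2.0000, y = 3.5000

(2.0000, 3.5000)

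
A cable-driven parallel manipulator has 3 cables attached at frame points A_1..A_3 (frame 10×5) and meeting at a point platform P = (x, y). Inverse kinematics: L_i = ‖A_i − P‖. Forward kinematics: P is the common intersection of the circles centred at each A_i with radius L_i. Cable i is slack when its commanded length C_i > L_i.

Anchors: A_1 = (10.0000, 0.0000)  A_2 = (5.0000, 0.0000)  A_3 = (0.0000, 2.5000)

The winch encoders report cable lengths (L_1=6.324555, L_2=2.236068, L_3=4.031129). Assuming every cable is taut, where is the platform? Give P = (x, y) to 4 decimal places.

(4.0000, 2.0000)

each cable: (A_i−P)·(A_i−P) = L_i²; let c_i = ‖A_i‖²−L_i²
c_1 = 100.0000+0.0000−40.0000 = 60.0000
row 1: 10.0000x + 0.0000y = 40.0000  (c_2=20.0000)
row 2: 20.0000x − 5.0000y = 70.0000  (c_3=-10.0000)
Cramer on rows 1–2 → x = 4.0000, y = 2.0000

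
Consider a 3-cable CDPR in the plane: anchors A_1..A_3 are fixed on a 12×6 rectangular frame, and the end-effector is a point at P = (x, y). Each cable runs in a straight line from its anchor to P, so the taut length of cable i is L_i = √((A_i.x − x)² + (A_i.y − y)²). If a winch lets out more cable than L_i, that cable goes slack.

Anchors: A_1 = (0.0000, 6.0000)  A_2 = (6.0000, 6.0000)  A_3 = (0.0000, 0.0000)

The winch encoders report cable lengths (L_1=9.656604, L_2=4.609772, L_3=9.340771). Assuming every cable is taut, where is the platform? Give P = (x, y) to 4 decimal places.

(9.0000, 2.5000)

each cable: (A_i−P)·(A_i−P) = L_i²; let k_i = ‖A_i‖²−L_i²
k_1 = 0.0000+36.0000−93.2500 = -57.2500
row 1: -12.0000x + 0.0000y = -108.0000  (k_2=50.7500)
row 2: 0.0000x + 12.0000y = 30.0000  (k_3=-87.2500)
Cramer on rows 1–2 → x = 9.0000, y = 2.5000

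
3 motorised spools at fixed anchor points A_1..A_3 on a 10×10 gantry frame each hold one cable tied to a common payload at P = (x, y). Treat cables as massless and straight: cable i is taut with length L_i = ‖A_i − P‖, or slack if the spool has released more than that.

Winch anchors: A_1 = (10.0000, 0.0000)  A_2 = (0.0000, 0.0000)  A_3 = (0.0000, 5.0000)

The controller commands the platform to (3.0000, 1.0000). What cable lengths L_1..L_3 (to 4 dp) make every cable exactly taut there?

L_1: Δ = A_1−P = (7.0000, -1.0000) → ‖Δ‖ = √50.0000 = 7.0711
L_2: Δ = A_2−P = (-3.0000, -1.0000) → ‖Δ‖ = √10.0000 = 3.1623
L_3: Δ = A_3−P = (-3.0000, 4.0000) → ‖Δ‖ = √25.0000 = 5.0000

(7.0711, 3.1623, 5.0000)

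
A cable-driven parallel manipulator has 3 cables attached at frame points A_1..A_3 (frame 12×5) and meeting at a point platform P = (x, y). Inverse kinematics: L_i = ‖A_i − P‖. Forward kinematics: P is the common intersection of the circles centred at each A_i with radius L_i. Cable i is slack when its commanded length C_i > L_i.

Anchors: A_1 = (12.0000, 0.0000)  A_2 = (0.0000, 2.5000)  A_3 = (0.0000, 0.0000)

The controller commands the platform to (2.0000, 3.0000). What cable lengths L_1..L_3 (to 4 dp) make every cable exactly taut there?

L_1 = √((12.0000−2.0000)² + (0.0000−3.0000)²) = 10.4403
L_2 = √((0.0000−2.0000)² + (2.5000−3.0000)²) = 2.0616
L_3 = √((0.0000−2.0000)² + (0.0000−3.0000)²) = 3.6056

(10.4403, 2.0616, 3.6056)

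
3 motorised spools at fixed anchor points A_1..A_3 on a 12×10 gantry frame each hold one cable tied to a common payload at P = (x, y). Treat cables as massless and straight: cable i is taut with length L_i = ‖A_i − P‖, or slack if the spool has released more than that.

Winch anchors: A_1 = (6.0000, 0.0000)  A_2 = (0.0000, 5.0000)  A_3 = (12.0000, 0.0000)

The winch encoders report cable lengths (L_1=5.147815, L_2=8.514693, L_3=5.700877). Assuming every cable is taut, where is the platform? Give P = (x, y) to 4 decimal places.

circle eqns → linear via eq_j − eq_1; set k_j = A_j·A_j − L_j²
k_1 = 36.0000+0.0000−26.5000 = 9.5000
12.0000·x − 10.0000·y = k_1−k_2 = 57.0000
-12.0000·x + 0.0000·y = k_1−k_3 = -102.0000
solve first two rows → x=8.5000, y=4.5000

(8.5000, 4.5000)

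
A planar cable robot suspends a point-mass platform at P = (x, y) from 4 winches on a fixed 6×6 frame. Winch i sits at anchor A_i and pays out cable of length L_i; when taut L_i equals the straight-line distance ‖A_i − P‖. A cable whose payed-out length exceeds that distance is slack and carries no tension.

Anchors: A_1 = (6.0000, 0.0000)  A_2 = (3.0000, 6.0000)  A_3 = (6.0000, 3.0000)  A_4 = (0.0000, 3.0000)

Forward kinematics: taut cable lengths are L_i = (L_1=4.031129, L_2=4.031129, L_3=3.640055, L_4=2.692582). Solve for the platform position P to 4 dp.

circle eqns → linear via eq_j − eq_1; set c_j = A_j·A_j − L_j²
c_1 = 36.0000+0.0000−16.2500 = 19.7500
6.0000·x − 12.0000·y = c_1−c_2 = -9.0000
0.0000·x − 6.0000·y = c_1−c_3 = -12.0000
12.0000·x − 6.0000·y = c_1−c_4 = 18.0000
solve first two rows → x=2.5000, y=2.0000
check cable 4: ‖A_4−P‖² = 7.2500 ≈ L_4² = 7.2500 ✓

(2.5000, 2.0000)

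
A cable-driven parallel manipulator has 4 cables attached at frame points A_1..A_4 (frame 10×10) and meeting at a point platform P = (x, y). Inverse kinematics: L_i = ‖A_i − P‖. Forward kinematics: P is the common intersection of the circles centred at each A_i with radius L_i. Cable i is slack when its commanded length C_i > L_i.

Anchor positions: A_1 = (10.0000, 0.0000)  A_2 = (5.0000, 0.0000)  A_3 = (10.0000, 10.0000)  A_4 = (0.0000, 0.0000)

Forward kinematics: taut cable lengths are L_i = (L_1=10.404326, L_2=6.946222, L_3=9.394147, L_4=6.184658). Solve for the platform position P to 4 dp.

circle eqns → linear via eq_j − eq_1; set c_j = A_j·A_j − L_j²
c_1 = 100.0000+0.0000−108.2500 = -8.2500
10.0000·x + 0.0000·y = c_1−c_2 = 15.0000
0.0000·x − 20.0000·y = c_1−c_3 = -120.0000
20.0000·x + 0.0000·y = c_1−c_4 = 30.0000
solve first two rows → x=1.5000, y=6.0000
check cable 4: ‖A_4−P‖² = 38.2500 ≈ L_4² = 38.2500 ✓

(1.5000, 6.0000)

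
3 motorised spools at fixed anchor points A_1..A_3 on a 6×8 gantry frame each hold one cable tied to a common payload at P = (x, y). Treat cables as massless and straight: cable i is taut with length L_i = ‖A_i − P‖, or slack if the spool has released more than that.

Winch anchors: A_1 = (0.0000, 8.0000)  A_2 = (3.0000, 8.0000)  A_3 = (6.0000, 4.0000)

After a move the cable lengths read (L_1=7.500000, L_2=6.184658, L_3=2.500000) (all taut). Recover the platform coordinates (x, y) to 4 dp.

(4.5000, 2.0000)

circle eqns → linear via eq_j − eq_1; set c_j = A_j·A_j − L_j²
c_1 = 0.0000+64.0000−56.2500 = 7.7500
-6.0000·x + 0.0000·y = c_1−c_2 = -27.0000
-12.0000·x + 8.0000·y = c_1−c_3 = -38.0000
solve first two rows → x=4.5000, y=2.0000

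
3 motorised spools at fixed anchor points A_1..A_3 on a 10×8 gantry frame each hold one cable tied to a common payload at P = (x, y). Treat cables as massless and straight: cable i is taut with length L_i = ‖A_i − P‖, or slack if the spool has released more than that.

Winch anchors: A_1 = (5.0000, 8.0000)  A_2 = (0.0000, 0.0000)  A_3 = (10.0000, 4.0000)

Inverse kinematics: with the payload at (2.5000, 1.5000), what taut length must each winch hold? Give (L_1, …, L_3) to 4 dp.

L_1: Δ = A_1−P = (2.5000, 6.5000) → ‖Δ‖ = √48.5000 = 6.9642
L_2: Δ = A_2−P = (-2.5000, -1.5000) → ‖Δ‖ = √8.5000 = 2.9155
L_3: Δ = A_3−P = (7.5000, 2.5000) → ‖Δ‖ = √62.5000 = 7.9057

(6.9642, 2.9155, 7.9057)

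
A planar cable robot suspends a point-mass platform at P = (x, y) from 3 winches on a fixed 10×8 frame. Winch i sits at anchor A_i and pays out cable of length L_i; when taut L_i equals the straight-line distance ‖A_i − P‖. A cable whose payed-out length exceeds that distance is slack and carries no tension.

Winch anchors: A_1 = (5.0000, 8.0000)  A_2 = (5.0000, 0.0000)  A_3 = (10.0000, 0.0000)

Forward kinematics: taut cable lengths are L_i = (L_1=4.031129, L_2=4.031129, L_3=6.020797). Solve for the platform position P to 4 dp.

(5.5000, 4.0000)

each cable: (A_i−P)·(A_i−P) = L_i²; let q_i = ‖A_i‖²−L_i²
q_1 = 25.0000+64.0000−16.2500 = 72.7500
row 1: 0.0000x + 16.0000y = 64.0000  (q_2=8.7500)
row 2: -10.0000x + 16.0000y = 9.0000  (q_3=63.7500)
Cramer on rows 1–2 → x = 5.5000, y = 4.0000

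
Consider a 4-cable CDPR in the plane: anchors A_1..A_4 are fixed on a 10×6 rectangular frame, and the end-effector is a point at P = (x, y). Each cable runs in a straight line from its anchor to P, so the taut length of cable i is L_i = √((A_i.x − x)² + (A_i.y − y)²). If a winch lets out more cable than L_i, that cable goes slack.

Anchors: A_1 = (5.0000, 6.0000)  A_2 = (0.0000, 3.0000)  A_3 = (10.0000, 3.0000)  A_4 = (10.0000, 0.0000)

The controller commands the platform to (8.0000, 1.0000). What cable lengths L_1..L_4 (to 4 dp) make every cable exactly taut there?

L_1 = √((5.0000−8.0000)² + (6.0000−1.0000)²) = 5.8310
L_2 = √((0.0000−8.0000)² + (3.0000−1.0000)²) = 8.2462
L_3 = √((10.0000−8.0000)² + (3.0000−1.0000)²) = 2.8284
L_4 = √((10.0000−8.0000)² + (0.0000−1.0000)²) = 2.2361

(5.8310, 8.2462, 2.8284, 2.2361)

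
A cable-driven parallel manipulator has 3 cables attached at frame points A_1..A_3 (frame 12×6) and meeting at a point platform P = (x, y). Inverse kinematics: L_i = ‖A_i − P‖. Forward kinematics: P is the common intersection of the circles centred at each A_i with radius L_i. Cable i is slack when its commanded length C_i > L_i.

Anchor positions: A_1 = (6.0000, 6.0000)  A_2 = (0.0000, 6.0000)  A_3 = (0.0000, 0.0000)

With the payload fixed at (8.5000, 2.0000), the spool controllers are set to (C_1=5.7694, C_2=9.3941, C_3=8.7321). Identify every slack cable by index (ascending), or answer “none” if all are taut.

cable 1: √((-2.5000)²+(4.0000)²)=4.7170, C_1=5.7694: slack
cable 2: √((-8.5000)²+(4.0000)²)=9.3941, C_2=9.3941: taut
cable 3: √((-8.5000)²+(-2.0000)²)=8.7321, C_3=8.7321: taut

1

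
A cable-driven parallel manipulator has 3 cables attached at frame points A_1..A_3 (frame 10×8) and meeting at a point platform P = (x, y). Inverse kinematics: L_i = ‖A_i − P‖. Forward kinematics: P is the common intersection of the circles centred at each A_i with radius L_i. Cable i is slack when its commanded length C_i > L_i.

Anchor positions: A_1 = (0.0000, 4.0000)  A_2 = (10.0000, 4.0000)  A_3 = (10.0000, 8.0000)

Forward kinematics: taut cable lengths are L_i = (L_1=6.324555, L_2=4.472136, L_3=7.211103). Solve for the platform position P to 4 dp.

each cable: (A_i−P)·(A_i−P) = L_i²; let c_i = ‖A_i‖²−L_i²
c_1 = 0.0000+16.0000−40.0000 = -24.0000
row 1: -20.0000x + 0.0000y = -120.0000  (c_2=96.0000)
row 2: -20.0000x − 8.0000y = -136.0000  (c_3=112.0000)
Cramer on rows 1–2 → x = 6.0000, y = 2.0000

(6.0000, 2.0000)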